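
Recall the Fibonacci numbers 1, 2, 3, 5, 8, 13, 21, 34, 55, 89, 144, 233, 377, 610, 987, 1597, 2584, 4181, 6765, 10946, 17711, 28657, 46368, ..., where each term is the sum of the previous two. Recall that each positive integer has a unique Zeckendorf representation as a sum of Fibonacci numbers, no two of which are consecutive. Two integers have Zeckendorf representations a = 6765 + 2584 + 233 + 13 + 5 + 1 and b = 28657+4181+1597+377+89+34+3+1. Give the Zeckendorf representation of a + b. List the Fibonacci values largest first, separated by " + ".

The two numbers are 9601 and 34939, so their sum is 44540.
largest Fibonacci ≤ 44540 is 28657; 44540 − 28657 = 15883
largest Fibonacci ≤ 15883 is 10946; 15883 − 10946 = 4937
largest Fibonacci ≤ 4937 is 4181; 4937 − 4181 = 756
largest Fibonacci ≤ 756 is 610; 756 − 610 = 146
largest Fibonacci ≤ 146 is 144; 146 − 144 = 2
largest Fibonacci ≤ 2 is 2; 2 − 2 = 0

28657 + 10946 + 4181 + 610 + 144 + 2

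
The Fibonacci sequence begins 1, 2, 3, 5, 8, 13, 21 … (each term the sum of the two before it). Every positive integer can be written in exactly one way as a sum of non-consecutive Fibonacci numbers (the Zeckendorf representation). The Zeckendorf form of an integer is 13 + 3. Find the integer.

16

13 + 3 = 16.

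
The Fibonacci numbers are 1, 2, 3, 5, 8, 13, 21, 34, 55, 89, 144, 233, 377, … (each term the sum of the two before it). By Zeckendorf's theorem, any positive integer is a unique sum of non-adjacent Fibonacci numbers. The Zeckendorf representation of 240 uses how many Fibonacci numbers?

3

Greedy algorithm:
240 − 233 = 7
7 − 5 = 2
2 − 2 = 0
240 = 233 + 5 + 2, which has 3 terms.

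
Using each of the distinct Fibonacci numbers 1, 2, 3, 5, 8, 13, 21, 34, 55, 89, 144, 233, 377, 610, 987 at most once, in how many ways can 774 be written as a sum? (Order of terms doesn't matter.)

6

Starting from the Zeckendorf form and repeatedly splitting a term F_k into F_{k−1} + F_{k−2} (when neither is already used) reaches every representation.
774 = 610+144+13+5+2 = 610+89+55+13+5+2 = 377+233+144+13+5+2 = … (3 more), for 6 in all.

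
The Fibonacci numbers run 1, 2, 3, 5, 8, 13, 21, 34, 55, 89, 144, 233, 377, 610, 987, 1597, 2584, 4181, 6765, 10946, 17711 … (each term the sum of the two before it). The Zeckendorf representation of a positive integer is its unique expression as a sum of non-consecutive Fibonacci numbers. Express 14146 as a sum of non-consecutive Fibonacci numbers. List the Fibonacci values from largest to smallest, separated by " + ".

10946 + 2584 + 610 + 5 + 1

Greedy algorithm:
14146 − 10946 = 3200
3200 − 2584 = 616
616 − 610 = 6
6 − 5 = 1
1 − 1 = 0
So 14146 = 10946 + 2584 + 610 + 5 + 1, with no two terms consecutive in the sequence.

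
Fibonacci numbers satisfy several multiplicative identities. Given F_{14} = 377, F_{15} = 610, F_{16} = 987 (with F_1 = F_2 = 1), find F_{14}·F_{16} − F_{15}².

377·987 − 610² = 372099 − 372100 = -1. (Cassini's identity: F_{k−1}F_{k+1} − F_k² = (−1)^k.)

-1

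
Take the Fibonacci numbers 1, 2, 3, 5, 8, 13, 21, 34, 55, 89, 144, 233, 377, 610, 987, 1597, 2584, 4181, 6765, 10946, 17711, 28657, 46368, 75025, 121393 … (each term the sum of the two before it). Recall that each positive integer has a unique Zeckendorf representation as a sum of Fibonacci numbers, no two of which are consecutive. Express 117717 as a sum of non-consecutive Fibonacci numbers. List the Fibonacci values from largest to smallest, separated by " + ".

75025 + 28657 + 10946 + 2584 + 377 + 89 + 34 + 5

Greedy algorithm:
largest Fibonacci ≤ 117717 is 75025; 117717 − 75025 = 42692
largest Fibonacci ≤ 42692 is 28657; 42692 − 28657 = 14035
largest Fibonacci ≤ 14035 is 10946; 14035 − 10946 = 3089
largest Fibonacci ≤ 3089 is 2584; 3089 − 2584 = 505
largest Fibonacci ≤ 505 is 377; 505 − 377 = 128
largest Fibonacci ≤ 128 is 89; 128 − 89 = 39
largest Fibonacci ≤ 39 is 34; 39 − 34 = 5
largest Fibonacci ≤ 5 is 5; 5 − 5 = 0
So 117717 = 75025 + 28657 + 10946 + 2584 + 377 + 89 + 34 + 5, with no two terms consecutive in the sequence.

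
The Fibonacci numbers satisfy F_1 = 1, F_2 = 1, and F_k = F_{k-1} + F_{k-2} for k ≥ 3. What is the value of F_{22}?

Iterating the recurrence up to F_{14} = 377 and F_{13} = 233:
F_{15} = F_{14} + F_{13} = 377 + 233 = 610
F_{16} = F_{15} + F_{14} = 610 + 377 = 987
F_{17} = F_{16} + F_{15} = 987 + 610 = 1597
F_{18} = F_{17} + F_{16} = 1597 + 987 = 2584
F_{19} = F_{18} + F_{17} = 2584 + 1597 = 4181
F_{20} = F_{19} + F_{18} = 4181 + 2584 = 6765
F_{21} = F_{20} + F_{19} = 6765 + 4181 = 10946
F_{22} = F_{21} + F_{20} = 10946 + 6765 = 17711

17711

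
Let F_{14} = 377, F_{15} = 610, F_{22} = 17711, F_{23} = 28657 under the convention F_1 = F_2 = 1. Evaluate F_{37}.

By the addition formula F_{m+n} = F_m F_{n+1} + F_{m−1} F_n with m=15, n=22: F_{37} = 610·28657 + 377·17711 = 17480770 + 6677047 = 24157817.

24157817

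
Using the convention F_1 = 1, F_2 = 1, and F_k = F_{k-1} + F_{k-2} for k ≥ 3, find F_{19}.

Iterating the recurrence up to F_{13} = 233 and F_{12} = 144:
F_{14} = F_{13} + F_{12} = 233 + 144 = 377
F_{15} = F_{14} + F_{13} = 377 + 233 = 610
F_{16} = F_{15} + F_{14} = 610 + 377 = 987
F_{17} = F_{16} + F_{15} = 987 + 610 = 1597
F_{18} = F_{17} + F_{16} = 1597 + 987 = 2584
F_{19} = F_{18} + F_{17} = 2584 + 1597 = 4181

4181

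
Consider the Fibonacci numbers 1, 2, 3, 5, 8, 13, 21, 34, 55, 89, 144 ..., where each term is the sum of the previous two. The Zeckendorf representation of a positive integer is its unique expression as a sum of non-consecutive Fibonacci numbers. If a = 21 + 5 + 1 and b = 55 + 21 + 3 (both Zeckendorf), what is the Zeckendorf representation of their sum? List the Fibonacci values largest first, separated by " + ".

89 + 13 + 3 + 1

The two numbers are 27 and 79, so their sum is 106.
Greedily peel off the largest Fibonacci term at each step:
89 ≤ 106 < 144, so take 89; remainder 17
13 ≤ 17 < 21, so take 13; remainder 4
3 ≤ 4 < 5, so take 3; remainder 1
1 ≤ 1 < 2, so take 1; remainder 0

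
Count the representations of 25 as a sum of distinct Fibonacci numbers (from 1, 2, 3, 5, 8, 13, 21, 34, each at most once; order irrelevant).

2

25 = 21+3+1 = 13+8+3+1 — 2 representations.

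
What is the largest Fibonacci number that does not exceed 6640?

4181 ≤ 6640 < 6765, so the largest Fibonacci number not exceeding 6640 is 4181.

4181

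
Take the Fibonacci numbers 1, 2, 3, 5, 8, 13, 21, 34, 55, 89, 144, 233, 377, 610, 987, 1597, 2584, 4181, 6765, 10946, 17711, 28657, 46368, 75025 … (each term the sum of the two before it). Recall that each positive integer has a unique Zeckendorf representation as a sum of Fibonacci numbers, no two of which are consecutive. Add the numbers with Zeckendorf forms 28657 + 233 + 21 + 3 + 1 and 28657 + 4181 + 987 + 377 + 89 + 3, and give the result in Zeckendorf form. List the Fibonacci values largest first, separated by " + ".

46368 + 10946 + 4181 + 1597 + 89 + 21 + 5 + 2

The two numbers are 28915 and 34294, so their sum is 63209.
Greedily peel off the largest Fibonacci term at each step:
63209 − 46368 = 16841
16841 − 10946 = 5895
5895 − 4181 = 1714
1714 − 1597 = 117
117 − 89 = 28
28 − 21 = 7
7 − 5 = 2
2 − 2 = 0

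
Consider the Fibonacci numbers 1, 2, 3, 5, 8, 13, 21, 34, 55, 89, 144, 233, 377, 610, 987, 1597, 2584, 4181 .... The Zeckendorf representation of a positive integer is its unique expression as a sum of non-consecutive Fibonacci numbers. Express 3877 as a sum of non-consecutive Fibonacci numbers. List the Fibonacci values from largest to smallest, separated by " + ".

Repeatedly subtract the largest Fibonacci number that fits:
largest Fibonacci ≤ 3877 is 2584; 3877 − 2584 = 1293
largest Fibonacci ≤ 1293 is 987; 1293 − 987 = 306
largest Fibonacci ≤ 306 is 233; 306 − 233 = 73
largest Fibonacci ≤ 73 is 55; 73 − 55 = 18
largest Fibonacci ≤ 18 is 13; 18 − 13 = 5
largest Fibonacci ≤ 5 is 5; 5 − 5 = 0
So 3877 = 2584 + 987 + 233 + 55 + 13 + 5, with no two terms consecutive in the sequence.

2584 + 987 + 233 + 55 + 13 + 5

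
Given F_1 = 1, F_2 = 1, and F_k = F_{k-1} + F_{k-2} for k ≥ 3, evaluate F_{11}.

89

Iterating the recurrence up to F_{6} = 8 and F_{5} = 5:
F_{7} = F_{6} + F_{5} = 8 + 5 = 13
F_{8} = F_{7} + F_{6} = 13 + 8 = 21
F_{9} = F_{8} + F_{7} = 21 + 13 = 34
F_{10} = F_{9} + F_{8} = 34 + 21 = 55
F_{11} = F_{10} + F_{9} = 55 + 34 = 89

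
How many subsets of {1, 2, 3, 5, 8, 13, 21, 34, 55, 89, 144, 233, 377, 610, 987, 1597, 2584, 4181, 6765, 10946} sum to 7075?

7075 = 6765+233+55+21+1 = 6765+233+55+13+8+1 = 6765+144+89+55+21+1 = 4181+2584+233+55+21+1 = 6765+233+55+13+5+3+1 = … (35 more), for 40 in all.

40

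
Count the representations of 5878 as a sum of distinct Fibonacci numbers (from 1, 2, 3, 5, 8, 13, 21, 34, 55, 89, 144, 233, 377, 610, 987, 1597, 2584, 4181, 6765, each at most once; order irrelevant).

Starting from the Zeckendorf form and repeatedly splitting a term F_k into F_{k−1} + F_{k−2} (when neither is already used) reaches every representation.
5878 = 4181+1597+89+8+3 = 4181+1597+89+8+2+1 = 4181+1597+55+34+8+3 = 4181+987+610+89+8+3 = 4181+1597+89+5+3+2+1 = … (52 more), for 57 in all.

57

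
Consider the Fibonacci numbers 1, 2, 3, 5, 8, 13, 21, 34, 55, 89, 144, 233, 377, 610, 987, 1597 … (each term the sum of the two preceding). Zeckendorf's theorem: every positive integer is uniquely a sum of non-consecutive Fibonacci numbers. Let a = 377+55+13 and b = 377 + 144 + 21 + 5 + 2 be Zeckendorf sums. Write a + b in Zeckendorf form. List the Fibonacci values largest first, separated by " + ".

987 + 5 + 2

The two numbers are 445 and 549, so their sum is 994.
Greedily peel off the largest Fibonacci term at each step:
largest Fibonacci ≤ 994 is 987; 994 − 987 = 7
largest Fibonacci ≤ 7 is 5; 7 − 5 = 2
largest Fibonacci ≤ 2 is 2; 2 − 2 = 0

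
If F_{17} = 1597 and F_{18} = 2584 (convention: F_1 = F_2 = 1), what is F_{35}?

9227465

By F_{2k+1} = F_k² + F_{k+1}²: F_{35} = 1597² + 2584² = 2550409 + 6677056 = 9227465.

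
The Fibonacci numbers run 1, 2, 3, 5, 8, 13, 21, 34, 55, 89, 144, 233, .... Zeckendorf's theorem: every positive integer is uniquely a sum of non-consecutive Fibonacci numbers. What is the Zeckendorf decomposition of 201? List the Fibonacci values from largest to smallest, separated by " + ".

144 + 55 + 2

Greedily peel off the largest Fibonacci term at each step:
subtract 144 from 201: 57 remains
subtract 55 from 57: 2 remains
subtract 2 from 2: 0 remains
So 201 = 144 + 55 + 2, with no two terms consecutive in the sequence.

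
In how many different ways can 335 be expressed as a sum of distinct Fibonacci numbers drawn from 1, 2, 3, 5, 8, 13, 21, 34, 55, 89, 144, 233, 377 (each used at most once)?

Each representation comes from the Zeckendorf form by replacing some F_k with F_{k−1} + F_{k−2} where possible.
335 = 233+89+13 = 233+89+8+5 = 233+55+34+13 = … (10 more), for 13 in all.

13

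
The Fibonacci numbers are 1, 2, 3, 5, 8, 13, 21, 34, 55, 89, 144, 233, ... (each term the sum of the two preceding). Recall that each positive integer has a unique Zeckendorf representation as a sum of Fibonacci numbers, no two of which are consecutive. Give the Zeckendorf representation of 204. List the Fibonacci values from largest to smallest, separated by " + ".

Greedily peel off the largest Fibonacci term at each step:
subtract 144 from 204: 60 remains
subtract 55 from 60: 5 remains
subtract 5 from 5: 0 remains
So 204 = 144 + 55 + 5, with no two terms consecutive in the sequence.

144 + 55 + 5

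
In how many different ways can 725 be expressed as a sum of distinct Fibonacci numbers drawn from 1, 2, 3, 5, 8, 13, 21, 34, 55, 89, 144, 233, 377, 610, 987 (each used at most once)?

725 = 610+89+21+5 = 610+89+21+3+2 = 610+89+13+8+5 = 610+55+34+21+5 = 377+233+89+21+5 = … (15 more), for 20 in all.

20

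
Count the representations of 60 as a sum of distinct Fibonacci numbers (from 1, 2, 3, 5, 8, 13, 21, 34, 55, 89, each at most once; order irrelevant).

60 = 55+5 = 55+3+2 = 34+21+5 = 34+21+3+2 = 34+13+8+5 = … (1 more), for 6 in all.

6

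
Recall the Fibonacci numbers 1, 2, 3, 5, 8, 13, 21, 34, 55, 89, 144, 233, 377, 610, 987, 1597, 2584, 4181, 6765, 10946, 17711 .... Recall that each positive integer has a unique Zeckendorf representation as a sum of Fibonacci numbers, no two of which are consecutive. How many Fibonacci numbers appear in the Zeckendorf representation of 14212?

7

take 10946 (≤ 14212); 14212 − 10946 = 3266
take 2584 (≤ 3266); 3266 − 2584 = 682
take 610 (≤ 682); 682 − 610 = 72
take 55 (≤ 72); 72 − 55 = 17
take 13 (≤ 17); 17 − 13 = 4
take 3 (≤ 4); 4 − 3 = 1
take 1 (≤ 1); 1 − 1 = 0
14212 = 10946 + 2584 + 610 + 55 + 13 + 3 + 1, which has 7 terms.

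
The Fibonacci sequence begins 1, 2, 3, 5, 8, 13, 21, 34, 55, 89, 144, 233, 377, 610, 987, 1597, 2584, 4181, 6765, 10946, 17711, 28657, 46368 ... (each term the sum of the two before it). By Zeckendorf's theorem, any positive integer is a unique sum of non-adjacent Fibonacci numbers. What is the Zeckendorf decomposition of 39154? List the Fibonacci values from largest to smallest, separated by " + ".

take 28657 (≤ 39154); 39154 − 28657 = 10497
take 6765 (≤ 10497); 10497 − 6765 = 3732
take 2584 (≤ 3732); 3732 − 2584 = 1148
take 987 (≤ 1148); 1148 − 987 = 161
take 144 (≤ 161); 161 − 144 = 17
take 13 (≤ 17); 17 − 13 = 4
take 3 (≤ 4); 4 − 3 = 1
take 1 (≤ 1); 1 − 1 = 0
So 39154 = 28657 + 6765 + 2584 + 987 + 144 + 13 + 3 + 1, with no two terms consecutive in the sequence.

28657 + 6765 + 2584 + 987 + 144 + 13 + 3 + 1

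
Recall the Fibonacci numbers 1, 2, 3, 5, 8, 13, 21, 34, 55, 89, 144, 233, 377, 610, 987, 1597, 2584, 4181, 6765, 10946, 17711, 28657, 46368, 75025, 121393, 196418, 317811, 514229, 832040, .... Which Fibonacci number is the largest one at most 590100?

514229

514229 ≤ 590100 < 832040, so the largest Fibonacci number not exceeding 590100 is 514229.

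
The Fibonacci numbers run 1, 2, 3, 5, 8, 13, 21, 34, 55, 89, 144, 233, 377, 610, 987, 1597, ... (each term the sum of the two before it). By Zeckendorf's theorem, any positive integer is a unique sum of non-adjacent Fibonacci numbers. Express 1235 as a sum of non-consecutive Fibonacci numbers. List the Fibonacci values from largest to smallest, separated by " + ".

Greedily peel off the largest Fibonacci term at each step:
1235 − 987 = 248
248 − 233 = 15
15 − 13 = 2
2 − 2 = 0
So 1235 = 987 + 233 + 13 + 2, with no two terms consecutive in the sequence.

987 + 233 + 13 + 2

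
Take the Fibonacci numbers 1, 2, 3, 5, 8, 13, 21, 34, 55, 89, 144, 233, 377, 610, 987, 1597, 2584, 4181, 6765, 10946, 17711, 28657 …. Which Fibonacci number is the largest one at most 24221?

17711 ≤ 24221 < 28657, so the largest Fibonacci number not exceeding 24221 is 17711.

17711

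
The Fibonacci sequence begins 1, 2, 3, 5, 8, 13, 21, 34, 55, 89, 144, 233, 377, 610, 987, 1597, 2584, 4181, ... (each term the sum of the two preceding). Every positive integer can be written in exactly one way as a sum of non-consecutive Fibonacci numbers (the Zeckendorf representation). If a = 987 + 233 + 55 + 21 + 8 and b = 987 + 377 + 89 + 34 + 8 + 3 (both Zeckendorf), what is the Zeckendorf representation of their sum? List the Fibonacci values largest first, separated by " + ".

The two numbers are 1304 and 1498, so their sum is 2802.
take 2584 (≤ 2802); 2802 − 2584 = 218
take 144 (≤ 218); 218 − 144 = 74
take 55 (≤ 74); 74 − 55 = 19
take 13 (≤ 19); 19 − 13 = 6
take 5 (≤ 6); 6 − 5 = 1
take 1 (≤ 1); 1 − 1 = 0

2584 + 144 + 55 + 13 + 5 + 1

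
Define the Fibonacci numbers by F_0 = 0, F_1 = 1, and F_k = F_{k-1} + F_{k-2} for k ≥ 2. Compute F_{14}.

Iterating the recurrence up to F_{10} = 55 and F_{9} = 34:
F_{11} = F_{10} + F_{9} = 55 + 34 = 89
F_{12} = F_{11} + F_{10} = 89 + 55 = 144
F_{13} = F_{12} + F_{11} = 144 + 89 = 233
F_{14} = F_{13} + F_{12} = 233 + 144 = 377

377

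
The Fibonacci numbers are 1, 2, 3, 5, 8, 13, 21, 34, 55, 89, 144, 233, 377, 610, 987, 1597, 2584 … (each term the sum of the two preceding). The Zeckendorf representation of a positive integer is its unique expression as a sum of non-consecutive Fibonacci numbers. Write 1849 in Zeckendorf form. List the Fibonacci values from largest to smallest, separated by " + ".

take 1597 (≤ 1849); 1849 − 1597 = 252
take 233 (≤ 252); 252 − 233 = 19
take 13 (≤ 19); 19 − 13 = 6
take 5 (≤ 6); 6 − 5 = 1
take 1 (≤ 1); 1 − 1 = 0
So 1849 = 1597 + 233 + 13 + 5 + 1, with no two terms consecutive in the sequence.

1597 + 233 + 13 + 5 + 1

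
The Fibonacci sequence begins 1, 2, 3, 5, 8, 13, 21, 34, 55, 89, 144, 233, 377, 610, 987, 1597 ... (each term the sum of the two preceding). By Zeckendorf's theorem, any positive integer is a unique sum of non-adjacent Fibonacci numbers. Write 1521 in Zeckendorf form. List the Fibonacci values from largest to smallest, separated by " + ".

1521: greatest Fibonacci not exceeding it is 987, leaving 534
534: greatest Fibonacci not exceeding it is 377, leaving 157
157: greatest Fibonacci not exceeding it is 144, leaving 13
13: greatest Fibonacci not exceeding it is 13, leaving 0
So 1521 = 987 + 377 + 144 + 13, with no two terms consecutive in the sequence.

987 + 377 + 144 + 13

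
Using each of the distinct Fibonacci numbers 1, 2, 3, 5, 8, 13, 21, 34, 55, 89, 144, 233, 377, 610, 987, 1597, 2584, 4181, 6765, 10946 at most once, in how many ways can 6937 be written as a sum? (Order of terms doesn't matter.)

Starting from the Zeckendorf form and repeatedly splitting a term F_k into F_{k−1} + F_{k−2} (when neither is already used) reaches every representation.
6937 = 6765+144+21+5+2 = 6765+144+13+8+5+2 = 6765+89+55+21+5+2 = 4181+2584+144+21+5+2 = … (19 more), for 23 in all.

23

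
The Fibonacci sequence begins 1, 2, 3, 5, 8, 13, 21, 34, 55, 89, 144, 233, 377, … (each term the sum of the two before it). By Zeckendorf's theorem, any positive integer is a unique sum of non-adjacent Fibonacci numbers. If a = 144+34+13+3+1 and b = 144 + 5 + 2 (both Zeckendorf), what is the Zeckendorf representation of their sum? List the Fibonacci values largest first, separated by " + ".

The two numbers are 195 and 151, so their sum is 346.
Repeatedly subtract the largest Fibonacci number that fits:
largest Fibonacci ≤ 346 is 233; 346 − 233 = 113
largest Fibonacci ≤ 113 is 89; 113 − 89 = 24
largest Fibonacci ≤ 24 is 21; 24 − 21 = 3
largest Fibonacci ≤ 3 is 3; 3 − 3 = 0

233 + 89 + 21 + 3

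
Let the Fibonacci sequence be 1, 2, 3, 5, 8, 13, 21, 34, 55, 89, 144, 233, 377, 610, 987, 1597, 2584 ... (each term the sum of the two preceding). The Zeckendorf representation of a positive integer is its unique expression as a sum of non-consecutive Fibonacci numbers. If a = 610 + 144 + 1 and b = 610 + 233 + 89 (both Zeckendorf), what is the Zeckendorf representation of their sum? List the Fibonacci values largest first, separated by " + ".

The two numbers are 755 and 932, so their sum is 1687.
Greedy algorithm:
largest Fibonacci ≤ 1687 is 1597; 1687 − 1597 = 90
largest Fibonacci ≤ 90 is 89; 90 − 89 = 1
largest Fibonacci ≤ 1 is 1; 1 − 1 = 0

1597 + 89 + 1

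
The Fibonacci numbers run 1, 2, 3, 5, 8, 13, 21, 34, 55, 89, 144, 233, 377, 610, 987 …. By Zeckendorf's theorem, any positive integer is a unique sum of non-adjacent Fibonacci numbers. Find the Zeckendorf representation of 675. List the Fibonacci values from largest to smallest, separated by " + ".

take 610 (≤ 675); 675 − 610 = 65
take 55 (≤ 65); 65 − 55 = 10
take 8 (≤ 10); 10 − 8 = 2
take 2 (≤ 2); 2 − 2 = 0
So 675 = 610 + 55 + 8 + 2, with no two terms consecutive in the sequence.

610 + 55 + 8 + 2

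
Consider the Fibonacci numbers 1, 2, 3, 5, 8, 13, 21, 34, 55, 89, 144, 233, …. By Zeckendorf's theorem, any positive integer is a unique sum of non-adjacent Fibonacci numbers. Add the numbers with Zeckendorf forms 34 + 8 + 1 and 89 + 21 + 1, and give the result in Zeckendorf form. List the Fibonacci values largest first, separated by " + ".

144 + 8 + 2

The two numbers are 43 and 111, so their sum is 154.
Repeatedly subtract the largest Fibonacci number that fits:
subtract 144 from 154: 10 remains
subtract 8 from 10: 2 remains
subtract 2 from 2: 0 remains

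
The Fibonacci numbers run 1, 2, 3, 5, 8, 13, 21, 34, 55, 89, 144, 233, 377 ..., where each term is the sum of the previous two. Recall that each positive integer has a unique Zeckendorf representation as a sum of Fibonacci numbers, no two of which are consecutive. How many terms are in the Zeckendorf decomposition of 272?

3

Greedily peel off the largest Fibonacci term at each step:
subtract 233 from 272: 39 remains
subtract 34 from 39: 5 remains
subtract 5 from 5: 0 remains
272 = 233 + 34 + 5, which has 3 terms.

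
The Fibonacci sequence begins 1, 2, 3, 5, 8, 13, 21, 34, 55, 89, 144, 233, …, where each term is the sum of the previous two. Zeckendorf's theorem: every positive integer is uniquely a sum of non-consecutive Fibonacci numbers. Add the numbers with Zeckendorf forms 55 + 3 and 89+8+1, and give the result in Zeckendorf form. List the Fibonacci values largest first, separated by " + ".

144 + 8 + 3 + 1

The two numbers are 58 and 98, so their sum is 156.
largest Fibonacci ≤ 156 is 144; 156 − 144 = 12
largest Fibonacci ≤ 12 is 8; 12 − 8 = 4
largest Fibonacci ≤ 4 is 3; 4 − 3 = 1
largest Fibonacci ≤ 1 is 1; 1 − 1 = 0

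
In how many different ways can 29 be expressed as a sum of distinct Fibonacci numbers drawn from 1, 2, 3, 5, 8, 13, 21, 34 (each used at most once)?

29 = 21+8 = 21+5+3 = 21+5+2+1 = 13+8+5+3 = … (1 more), for 5 in all.

5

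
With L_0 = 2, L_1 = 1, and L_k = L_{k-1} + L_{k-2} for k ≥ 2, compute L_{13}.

521

Iterating the recurrence up to L_{9} = 76 and L_{8} = 47:
L_{10} = L_{9} + L_{8} = 76 + 47 = 123
L_{11} = L_{10} + L_{9} = 123 + 76 = 199
L_{12} = L_{11} + L_{10} = 199 + 123 = 322
L_{13} = L_{12} + L_{11} = 322 + 199 = 521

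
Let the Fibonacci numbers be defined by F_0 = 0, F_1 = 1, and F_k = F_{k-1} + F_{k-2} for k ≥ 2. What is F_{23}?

28657

Iterating the recurrence up to F_{15} = 610 and F_{14} = 377:
F_{16} = F_{15} + F_{14} = 610 + 377 = 987
F_{17} = F_{16} + F_{15} = 987 + 610 = 1597
F_{18} = F_{17} + F_{16} = 1597 + 987 = 2584
F_{19} = F_{18} + F_{17} = 2584 + 1597 = 4181
F_{20} = F_{19} + F_{18} = 4181 + 2584 = 6765
F_{21} = F_{20} + F_{19} = 6765 + 4181 = 10946
F_{22} = F_{21} + F_{20} = 10946 + 6765 = 17711
F_{23} = F_{22} + F_{21} = 17711 + 10946 = 28657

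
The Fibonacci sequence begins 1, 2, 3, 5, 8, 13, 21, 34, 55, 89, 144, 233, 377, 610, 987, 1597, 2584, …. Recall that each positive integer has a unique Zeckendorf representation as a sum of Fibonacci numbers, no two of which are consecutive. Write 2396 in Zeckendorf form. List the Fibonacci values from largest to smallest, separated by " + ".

take 1597 (≤ 2396); 2396 − 1597 = 799
take 610 (≤ 799); 799 − 610 = 189
take 144 (≤ 189); 189 − 144 = 45
take 34 (≤ 45); 45 − 34 = 11
take 8 (≤ 11); 11 − 8 = 3
take 3 (≤ 3); 3 − 3 = 0
So 2396 = 1597 + 610 + 144 + 34 + 8 + 3, with no two terms consecutive in the sequence.

1597 + 610 + 144 + 34 + 8 + 3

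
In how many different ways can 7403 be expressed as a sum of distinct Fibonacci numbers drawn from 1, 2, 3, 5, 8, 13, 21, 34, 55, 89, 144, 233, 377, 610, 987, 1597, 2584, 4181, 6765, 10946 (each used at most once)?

24

7403 = 6765+610+21+5+2 = 6765+610+13+8+5+2 = 6765+377+233+21+5+2 = … (21 more), for 24 in all.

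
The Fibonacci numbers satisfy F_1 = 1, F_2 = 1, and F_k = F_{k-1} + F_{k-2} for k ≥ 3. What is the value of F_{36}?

Iterating the recurrence up to F_{29} = 514229 and F_{28} = 317811:
F_{30} = F_{29} + F_{28} = 514229 + 317811 = 832040
F_{31} = F_{30} + F_{29} = 832040 + 514229 = 1346269
F_{32} = F_{31} + F_{30} = 1346269 + 832040 = 2178309
F_{33} = F_{32} + F_{31} = 2178309 + 1346269 = 3524578
F_{34} = F_{33} + F_{32} = 3524578 + 2178309 = 5702887
F_{35} = F_{34} + F_{33} = 5702887 + 3524578 = 9227465
F_{36} = F_{35} + F_{34} = 9227465 + 5702887 = 14930352

14930352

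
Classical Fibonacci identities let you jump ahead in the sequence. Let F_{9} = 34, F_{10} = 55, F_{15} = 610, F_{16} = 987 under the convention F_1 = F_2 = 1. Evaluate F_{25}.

75025

By the addition formula F_{m+n} = F_m F_{n+1} + F_{m−1} F_n with m=16, n=9: F_{25} = 987·55 + 610·34 = 54285 + 20740 = 75025.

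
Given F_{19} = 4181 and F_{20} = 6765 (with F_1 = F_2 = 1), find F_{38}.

By the doubling identity F_{2k} = F_k(2F_{k+1} − F_k): F_{38} = 4181·(2·6765 − 4181) = 4181·9349 = 39088169.

39088169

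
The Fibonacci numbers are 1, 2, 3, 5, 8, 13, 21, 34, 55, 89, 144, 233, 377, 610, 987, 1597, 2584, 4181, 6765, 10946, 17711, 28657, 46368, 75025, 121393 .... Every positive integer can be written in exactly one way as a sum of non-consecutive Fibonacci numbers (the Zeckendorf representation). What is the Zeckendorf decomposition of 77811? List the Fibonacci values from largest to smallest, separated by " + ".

75025 + 2584 + 144 + 55 + 3

Greedily peel off the largest Fibonacci term at each step:
77811: greatest Fibonacci not exceeding it is 75025, leaving 2786
2786: greatest Fibonacci not exceeding it is 2584, leaving 202
202: greatest Fibonacci not exceeding it is 144, leaving 58
58: greatest Fibonacci not exceeding it is 55, leaving 3
3: greatest Fibonacci not exceeding it is 3, leaving 0
So 77811 = 75025 + 2584 + 144 + 55 + 3, with no two terms consecutive in the sequence.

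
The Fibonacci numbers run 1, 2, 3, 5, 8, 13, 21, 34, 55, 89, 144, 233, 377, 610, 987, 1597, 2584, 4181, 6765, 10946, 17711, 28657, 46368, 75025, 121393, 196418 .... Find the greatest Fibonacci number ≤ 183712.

121393

121393 ≤ 183712 < 196418, so the largest Fibonacci number not exceeding 183712 is 121393.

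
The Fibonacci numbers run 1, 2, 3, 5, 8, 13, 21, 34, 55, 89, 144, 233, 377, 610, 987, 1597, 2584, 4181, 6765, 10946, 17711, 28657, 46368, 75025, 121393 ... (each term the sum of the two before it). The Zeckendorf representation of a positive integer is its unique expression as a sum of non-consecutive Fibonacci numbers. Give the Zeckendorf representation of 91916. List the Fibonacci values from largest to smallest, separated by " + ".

75025 + 10946 + 4181 + 1597 + 144 + 21 + 2

take 75025 (≤ 91916); 91916 − 75025 = 16891
take 10946 (≤ 16891); 16891 − 10946 = 5945
take 4181 (≤ 5945); 5945 − 4181 = 1764
take 1597 (≤ 1764); 1764 − 1597 = 167
take 144 (≤ 167); 167 − 144 = 23
take 21 (≤ 23); 23 − 21 = 2
take 2 (≤ 2); 2 − 2 = 0
So 91916 = 75025 + 10946 + 4181 + 1597 + 144 + 21 + 2, with no two terms consecutive in the sequence.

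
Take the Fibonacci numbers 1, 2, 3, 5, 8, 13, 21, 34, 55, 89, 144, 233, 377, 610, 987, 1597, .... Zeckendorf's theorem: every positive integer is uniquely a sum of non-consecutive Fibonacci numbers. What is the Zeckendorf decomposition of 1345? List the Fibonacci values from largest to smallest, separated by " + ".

987 + 233 + 89 + 34 + 2

987 ≤ 1345 < 1597, so take 987; remainder 358
233 ≤ 358 < 377, so take 233; remainder 125
89 ≤ 125 < 144, so take 89; remainder 36
34 ≤ 36 < 55, so take 34; remainder 2
2 ≤ 2 < 3, so take 2; remainder 0
So 1345 = 987 + 233 + 89 + 34 + 2, with no two terms consecutive in the sequence.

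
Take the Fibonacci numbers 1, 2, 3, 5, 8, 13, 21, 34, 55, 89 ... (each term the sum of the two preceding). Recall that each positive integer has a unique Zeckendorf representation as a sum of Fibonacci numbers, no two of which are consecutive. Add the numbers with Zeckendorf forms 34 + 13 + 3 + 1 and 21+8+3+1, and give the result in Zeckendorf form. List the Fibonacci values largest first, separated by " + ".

55 + 21 + 8

The two numbers are 51 and 33, so their sum is 84.
Greedily peel off the largest Fibonacci term at each step:
take 55 (≤ 84); 84 − 55 = 29
take 21 (≤ 29); 29 − 21 = 8
take 8 (≤ 8); 8 − 8 = 0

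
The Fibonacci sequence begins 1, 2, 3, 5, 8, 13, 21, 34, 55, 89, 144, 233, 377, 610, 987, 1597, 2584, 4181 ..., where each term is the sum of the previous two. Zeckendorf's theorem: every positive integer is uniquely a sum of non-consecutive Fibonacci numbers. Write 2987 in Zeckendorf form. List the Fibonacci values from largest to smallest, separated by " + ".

2584 + 377 + 21 + 5

2987 − 2584 = 403
403 − 377 = 26
26 − 21 = 5
5 − 5 = 0
So 2987 = 2584 + 377 + 21 + 5, with no two terms consecutive in the sequence.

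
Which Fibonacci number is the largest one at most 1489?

987

987 ≤ 1489 < 1597, so the largest Fibonacci number not exceeding 1489 is 987.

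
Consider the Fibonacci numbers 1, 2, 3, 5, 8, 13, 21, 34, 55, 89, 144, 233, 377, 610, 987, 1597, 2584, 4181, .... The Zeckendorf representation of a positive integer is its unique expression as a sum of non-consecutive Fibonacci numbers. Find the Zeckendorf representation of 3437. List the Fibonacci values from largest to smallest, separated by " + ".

2584 + 610 + 233 + 8 + 2

Greedy algorithm:
3437: greatest Fibonacci not exceeding it is 2584, leaving 853
853: greatest Fibonacci not exceeding it is 610, leaving 243
243: greatest Fibonacci not exceeding it is 233, leaving 10
10: greatest Fibonacci not exceeding it is 8, leaving 2
2: greatest Fibonacci not exceeding it is 2, leaving 0
So 3437 = 2584 + 610 + 233 + 8 + 2, with no two terms consecutive in the sequence.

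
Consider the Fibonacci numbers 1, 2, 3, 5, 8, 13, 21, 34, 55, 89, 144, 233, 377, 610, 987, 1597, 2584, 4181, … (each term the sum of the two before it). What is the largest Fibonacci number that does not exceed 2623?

2584 ≤ 2623 < 4181, so the largest Fibonacci number not exceeding 2623 is 2584.

2584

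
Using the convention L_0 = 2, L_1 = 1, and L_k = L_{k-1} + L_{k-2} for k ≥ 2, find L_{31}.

3010349

Iterating the recurrence up to L_{24} = 103682 and L_{23} = 64079:
L_{25} = L_{24} + L_{23} = 103682 + 64079 = 167761
L_{26} = L_{25} + L_{24} = 167761 + 103682 = 271443
L_{27} = L_{26} + L_{25} = 271443 + 167761 = 439204
L_{28} = L_{27} + L_{26} = 439204 + 271443 = 710647
L_{29} = L_{28} + L_{27} = 710647 + 439204 = 1149851
L_{30} = L_{29} + L_{28} = 1149851 + 710647 = 1860498
L_{31} = L_{30} + L_{29} = 1860498 + 1149851 = 3010349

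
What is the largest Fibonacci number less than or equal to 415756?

317811 ≤ 415756 < 514229, so the largest Fibonacci number not exceeding 415756 is 317811.

317811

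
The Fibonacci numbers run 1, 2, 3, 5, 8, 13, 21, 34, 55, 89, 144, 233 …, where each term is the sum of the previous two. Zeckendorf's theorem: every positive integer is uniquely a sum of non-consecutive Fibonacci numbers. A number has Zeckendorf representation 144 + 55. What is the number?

144 + 55 = 199.

199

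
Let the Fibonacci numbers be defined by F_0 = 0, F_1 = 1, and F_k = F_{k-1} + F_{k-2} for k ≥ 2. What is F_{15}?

610

Iterating the recurrence up to F_{8} = 21 and F_{7} = 13:
F_{9} = F_{8} + F_{7} = 21 + 13 = 34
F_{10} = F_{9} + F_{8} = 34 + 21 = 55
F_{11} = F_{10} + F_{9} = 55 + 34 = 89
F_{12} = F_{11} + F_{10} = 89 + 55 = 144
F_{13} = F_{12} + F_{11} = 144 + 89 = 233
F_{14} = F_{13} + F_{12} = 233 + 144 = 377
F_{15} = F_{14} + F_{13} = 377 + 233 = 610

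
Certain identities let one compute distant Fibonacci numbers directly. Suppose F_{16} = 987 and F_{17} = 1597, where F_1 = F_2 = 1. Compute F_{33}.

3524578

By F_{2k+1} = F_k² + F_{k+1}²: F_{33} = 987² + 1597² = 974169 + 2550409 = 3524578.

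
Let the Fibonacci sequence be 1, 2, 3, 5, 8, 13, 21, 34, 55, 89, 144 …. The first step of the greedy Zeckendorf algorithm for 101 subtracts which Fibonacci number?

89 ≤ 101 < 144, so the largest Fibonacci number not exceeding 101 is 89.

89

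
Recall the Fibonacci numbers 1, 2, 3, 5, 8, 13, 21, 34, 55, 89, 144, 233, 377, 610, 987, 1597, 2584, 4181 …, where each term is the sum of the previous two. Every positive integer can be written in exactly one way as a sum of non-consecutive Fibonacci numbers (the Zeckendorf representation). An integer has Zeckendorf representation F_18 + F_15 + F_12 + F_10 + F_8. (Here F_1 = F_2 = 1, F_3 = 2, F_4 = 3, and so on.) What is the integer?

3414

F_18 + F_15 + F_12 + F_10 + F_8 = 2584 + 610 + 144 + 55 + 21 = 3414.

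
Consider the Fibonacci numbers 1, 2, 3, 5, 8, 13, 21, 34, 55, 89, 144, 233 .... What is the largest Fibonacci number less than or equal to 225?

144

144 ≤ 225 < 233, so the largest Fibonacci number not exceeding 225 is 144.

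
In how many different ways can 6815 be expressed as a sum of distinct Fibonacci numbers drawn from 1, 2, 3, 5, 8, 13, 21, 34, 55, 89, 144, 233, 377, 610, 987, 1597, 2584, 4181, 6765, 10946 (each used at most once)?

36

Each representation comes from the Zeckendorf form by replacing some F_k with F_{k−1} + F_{k−2} where possible.
6815 = 6765+34+13+3 = 6765+34+13+2+1 = 6765+34+8+5+3 = … (33 more), for 36 in all.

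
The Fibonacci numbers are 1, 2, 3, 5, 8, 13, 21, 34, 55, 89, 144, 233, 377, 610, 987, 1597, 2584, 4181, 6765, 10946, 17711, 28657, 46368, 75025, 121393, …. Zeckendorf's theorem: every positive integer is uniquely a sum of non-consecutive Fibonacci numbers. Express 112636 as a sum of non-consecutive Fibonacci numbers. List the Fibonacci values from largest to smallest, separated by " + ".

75025 + 28657 + 6765 + 1597 + 377 + 144 + 55 + 13 + 3

take 75025 (≤ 112636); 112636 − 75025 = 37611
take 28657 (≤ 37611); 37611 − 28657 = 8954
take 6765 (≤ 8954); 8954 − 6765 = 2189
take 1597 (≤ 2189); 2189 − 1597 = 592
take 377 (≤ 592); 592 − 377 = 215
take 144 (≤ 215); 215 − 144 = 71
take 55 (≤ 71); 71 − 55 = 16
take 13 (≤ 16); 16 − 13 = 3
take 3 (≤ 3); 3 − 3 = 0
So 112636 = 75025 + 28657 + 6765 + 1597 + 377 + 144 + 55 + 13 + 3, with no two terms consecutive in the sequence.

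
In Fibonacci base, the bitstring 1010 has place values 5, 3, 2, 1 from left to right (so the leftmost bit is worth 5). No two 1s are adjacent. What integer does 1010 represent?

Summing the place values of the 1 bits: 5 + 2 = 7.

7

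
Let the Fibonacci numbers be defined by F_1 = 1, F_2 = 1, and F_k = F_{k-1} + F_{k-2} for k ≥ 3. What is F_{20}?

Iterating the recurrence up to F_{13} = 233 and F_{12} = 144:
F_{14} = F_{13} + F_{12} = 233 + 144 = 377
F_{15} = F_{14} + F_{13} = 377 + 233 = 610
F_{16} = F_{15} + F_{14} = 610 + 377 = 987
F_{17} = F_{16} + F_{15} = 987 + 610 = 1597
F_{18} = F_{17} + F_{16} = 1597 + 987 = 2584
F_{19} = F_{18} + F_{17} = 2584 + 1597 = 4181
F_{20} = F_{19} + F_{18} = 4181 + 2584 = 6765

6765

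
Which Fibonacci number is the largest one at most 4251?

4181 ≤ 4251 < 6765, so the largest Fibonacci number not exceeding 4251 is 4181.

4181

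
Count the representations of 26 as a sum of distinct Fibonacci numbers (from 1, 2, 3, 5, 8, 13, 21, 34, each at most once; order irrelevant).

4

Each representation comes from the Zeckendorf form by replacing some F_k with F_{k−1} + F_{k−2} where possible.
26 = 21+5 = 21+3+2 = 13+8+5 = 13+8+3+2 — 4 representations.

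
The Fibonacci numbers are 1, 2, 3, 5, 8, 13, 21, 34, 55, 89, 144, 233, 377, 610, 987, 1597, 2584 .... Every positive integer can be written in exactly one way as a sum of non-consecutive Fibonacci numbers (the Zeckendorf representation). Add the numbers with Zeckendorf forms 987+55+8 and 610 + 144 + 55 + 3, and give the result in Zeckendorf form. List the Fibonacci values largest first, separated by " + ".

1597 + 233 + 21 + 8 + 3

The two numbers are 1050 and 812, so their sum is 1862.
Greedily peel off the largest Fibonacci term at each step:
take 1597 (≤ 1862); 1862 − 1597 = 265
take 233 (≤ 265); 265 − 233 = 32
take 21 (≤ 32); 32 − 21 = 11
take 8 (≤ 11); 11 − 8 = 3
take 3 (≤ 3); 3 − 3 = 0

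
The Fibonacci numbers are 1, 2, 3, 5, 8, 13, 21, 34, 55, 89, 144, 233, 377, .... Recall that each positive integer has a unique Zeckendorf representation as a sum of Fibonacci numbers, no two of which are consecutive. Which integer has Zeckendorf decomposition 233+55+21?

233+55+21 = 309.

309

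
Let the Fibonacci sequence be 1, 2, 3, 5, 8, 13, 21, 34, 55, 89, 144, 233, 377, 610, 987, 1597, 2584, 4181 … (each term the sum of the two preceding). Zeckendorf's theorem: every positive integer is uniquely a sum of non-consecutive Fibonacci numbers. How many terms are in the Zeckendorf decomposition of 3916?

6

3916 − 2584 = 1332
1332 − 987 = 345
345 − 233 = 112
112 − 89 = 23
23 − 21 = 2
2 − 2 = 0
3916 = 2584 + 987 + 233 + 89 + 21 + 2, which has 6 terms.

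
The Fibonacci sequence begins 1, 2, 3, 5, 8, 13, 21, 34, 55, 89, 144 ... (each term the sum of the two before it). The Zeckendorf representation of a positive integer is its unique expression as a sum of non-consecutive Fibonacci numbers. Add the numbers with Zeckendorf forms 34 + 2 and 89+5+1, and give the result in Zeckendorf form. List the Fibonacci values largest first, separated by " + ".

The two numbers are 36 and 95, so their sum is 131.
Repeatedly subtract the largest Fibonacci number that fits:
89 ≤ 131 < 144, so take 89; remainder 42
34 ≤ 42 < 55, so take 34; remainder 8
8 ≤ 8 < 13, so take 8; remainder 0

89 + 34 + 8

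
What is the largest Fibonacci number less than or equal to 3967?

2584

2584 ≤ 3967 < 4181, so the largest Fibonacci number not exceeding 3967 is 2584.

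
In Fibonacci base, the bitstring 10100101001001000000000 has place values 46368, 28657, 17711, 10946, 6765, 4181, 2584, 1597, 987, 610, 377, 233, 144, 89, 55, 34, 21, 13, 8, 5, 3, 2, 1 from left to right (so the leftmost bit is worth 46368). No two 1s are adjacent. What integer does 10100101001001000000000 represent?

Summing the place values of the 1 bits: 46368 + 17711 + 4181 + 1597 + 377 + 89 = 70323.

70323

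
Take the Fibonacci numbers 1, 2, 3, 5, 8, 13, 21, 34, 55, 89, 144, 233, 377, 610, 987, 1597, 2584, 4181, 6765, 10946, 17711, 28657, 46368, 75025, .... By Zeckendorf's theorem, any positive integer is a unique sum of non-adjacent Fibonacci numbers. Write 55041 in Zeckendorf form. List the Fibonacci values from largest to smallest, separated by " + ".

55041 − 46368 = 8673
8673 − 6765 = 1908
1908 − 1597 = 311
311 − 233 = 78
78 − 55 = 23
23 − 21 = 2
2 − 2 = 0
So 55041 = 46368 + 6765 + 1597 + 233 + 55 + 21 + 2, with no two terms consecutive in the sequence.

46368 + 6765 + 1597 + 233 + 55 + 21 + 2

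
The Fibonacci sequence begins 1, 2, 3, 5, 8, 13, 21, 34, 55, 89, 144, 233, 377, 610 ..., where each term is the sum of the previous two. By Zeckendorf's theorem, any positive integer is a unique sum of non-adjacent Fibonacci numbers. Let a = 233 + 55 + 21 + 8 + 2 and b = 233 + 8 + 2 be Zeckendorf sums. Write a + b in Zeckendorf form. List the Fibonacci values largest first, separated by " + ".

377 + 144 + 34 + 5 + 2

The two numbers are 319 and 243, so their sum is 562.
377 ≤ 562 < 610, so take 377; remainder 185
144 ≤ 185 < 233, so take 144; remainder 41
34 ≤ 41 < 55, so take 34; remainder 7
5 ≤ 7 < 8, so take 5; remainder 2
2 ≤ 2 < 3, so take 2; remainder 0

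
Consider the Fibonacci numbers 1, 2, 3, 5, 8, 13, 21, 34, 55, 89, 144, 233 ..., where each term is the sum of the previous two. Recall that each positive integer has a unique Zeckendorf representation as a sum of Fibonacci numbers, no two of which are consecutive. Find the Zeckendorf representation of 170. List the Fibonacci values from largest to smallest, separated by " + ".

Repeatedly subtract the largest Fibonacci number that fits:
144 ≤ 170 < 233, so take 144; remainder 26
21 ≤ 26 < 34, so take 21; remainder 5
5 ≤ 5 < 8, so take 5; remainder 0
So 170 = 144 + 21 + 5, with no two terms consecutive in the sequence.

144 + 21 + 5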